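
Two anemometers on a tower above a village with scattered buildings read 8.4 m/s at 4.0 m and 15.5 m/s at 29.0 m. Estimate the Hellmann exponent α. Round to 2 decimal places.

Power law: V₂/V₁ = (z₂/z₁)^α ⇒ α = ln(V₂/V₁) / ln(z₂/z₁)
α = ln(15.5/8.4) / ln(29.0/4.0) = ln(1.8452) / ln(7.2500)
  = 0.61261 / 1.98100 = 0.30924

α ≈ 0.31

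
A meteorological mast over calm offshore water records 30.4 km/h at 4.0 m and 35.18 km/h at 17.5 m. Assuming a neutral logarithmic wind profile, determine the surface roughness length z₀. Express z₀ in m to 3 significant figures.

Log law: V(z) ∝ ln(z/z₀). With r = V₁/V₂ = 30.4/35.18 = 0.86413,
r · ln(z₂/z₀) = ln(z₁/z₀) ⇒ ln z₀ = (ln z₁ − r·ln z₂)/(1 − r)
ln z₀ = (1.38629 − 0.86413×2.86220) / 0.13587 = -8.0002
z₀ = exp(-8.0002) = 0.0003354 m

z₀ ≈ 0.000335 m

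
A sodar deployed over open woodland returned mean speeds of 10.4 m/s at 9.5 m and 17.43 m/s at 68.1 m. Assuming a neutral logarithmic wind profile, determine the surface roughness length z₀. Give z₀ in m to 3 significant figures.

Log law: V(z) ∝ ln(z/z₀). With r = V₁/V₂ = 10.4/17.43 = 0.59667,
r · ln(z₂/z₀) = ln(z₁/z₀) ⇒ ln z₀ = (ln z₁ − r·ln z₂)/(1 − r)
ln z₀ = (2.25129 − 0.59667×4.22098) / 0.40333 = -0.6626
z₀ = exp(-0.6626) = 0.5155 m

z₀ ≈ 0.516 m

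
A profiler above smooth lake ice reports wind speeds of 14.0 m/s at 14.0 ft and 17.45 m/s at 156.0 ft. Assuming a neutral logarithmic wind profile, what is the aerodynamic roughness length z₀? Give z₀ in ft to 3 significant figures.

Log law: V(z) ∝ ln(z/z₀). With r = V₁/V₂ = 14.0/17.45 = 0.80229,
r · ln(z₂/z₀) = ln(z₁/z₀) ⇒ ln z₀ = (ln z₁ − r·ln z₂)/(1 − r)
ln z₀ = (2.63906 − 0.80229×5.04986) / 0.19771 = -7.1439
z₀ = exp(-7.1439) = 0.0007897 ft

z₀ ≈ 0.000790 ft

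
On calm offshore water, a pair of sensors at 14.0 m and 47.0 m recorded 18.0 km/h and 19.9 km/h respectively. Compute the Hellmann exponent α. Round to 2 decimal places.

α ≈ 0.08

Power law: V₂/V₁ = (z₂/z₁)^α ⇒ α = ln(V₂/V₁) / ln(z₂/z₁)
α = ln(19.9/18.0) / ln(47.0/14.0) = ln(1.1056) / ln(3.3571)
  = 0.10035 / 1.21109 = 0.08286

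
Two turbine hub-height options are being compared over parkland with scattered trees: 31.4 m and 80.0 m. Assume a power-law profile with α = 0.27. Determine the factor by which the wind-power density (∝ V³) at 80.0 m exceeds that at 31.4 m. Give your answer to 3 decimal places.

2.133

Speed ratio: V_B/V_A = (z_B/z_A)^α = (80.0/31.4)^0.27 = (2.5478)^0.27 = 1.28725
Power-density ratio: P_B/P_A = (V_B/V_A)³ = (1.28725)³ = 2.13300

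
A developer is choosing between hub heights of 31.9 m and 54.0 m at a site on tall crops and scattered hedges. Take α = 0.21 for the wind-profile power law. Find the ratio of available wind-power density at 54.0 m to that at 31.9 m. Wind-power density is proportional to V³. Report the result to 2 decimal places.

1.39

Speed ratio: V_B/V_A = (z_B/z_A)^α = (54.0/31.9)^0.21 = (1.6928)^0.21 = 1.11688
Power-density ratio: P_B/P_A = (V_B/V_A)³ = (1.11688)³ = 1.39322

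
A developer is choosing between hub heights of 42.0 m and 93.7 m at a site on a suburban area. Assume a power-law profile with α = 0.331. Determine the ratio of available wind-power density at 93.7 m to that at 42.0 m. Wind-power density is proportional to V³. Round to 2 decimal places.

Speed ratio: V_B/V_A = (z_B/z_A)^α = (93.7/42.0)^0.331 = (2.2310)^0.331 = 1.30422
Power-density ratio: P_B/P_A = (V_B/V_A)³ = (1.30422)³ = 2.21846

2.22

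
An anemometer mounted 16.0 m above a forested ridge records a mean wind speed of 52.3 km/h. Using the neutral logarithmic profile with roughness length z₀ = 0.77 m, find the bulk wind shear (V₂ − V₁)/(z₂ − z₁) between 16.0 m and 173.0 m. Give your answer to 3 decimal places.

0.261 km/h/m

Log law: V₂ = V₁ · ln(z₂/z₀)/ln(z₁/z₀) = 52.3 × 5.4147/3.0340 = 93.3391 km/h
ΔV/Δz = (93.3391 − 52.3)/(173.0 − 16.0) = 41.0391/157.0000 = 0.26140 km/h/m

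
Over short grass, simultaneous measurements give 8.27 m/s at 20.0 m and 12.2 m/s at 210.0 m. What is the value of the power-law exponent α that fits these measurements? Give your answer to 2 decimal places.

α ≈ 0.17

Power law: V₂/V₁ = (z₂/z₁)^α ⇒ α = ln(V₂/V₁) / ln(z₂/z₁)
α = ln(12.2/8.27) / ln(210.0/20.0) = ln(1.4752) / ln(10.5000)
  = 0.38880 / 2.35138 = 0.16535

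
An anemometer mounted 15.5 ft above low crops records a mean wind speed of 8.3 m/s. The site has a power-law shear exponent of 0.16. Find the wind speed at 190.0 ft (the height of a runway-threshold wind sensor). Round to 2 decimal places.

12.39 m/s

Power-law profile: V₂ = V₁ · (z₂/z₁)^α
V₂ = 8.3 × (190.0/15.5)^0.16 = 8.3 × (12.2581)^0.16
    = 8.3 × 1.4933 = 12.3944 m/s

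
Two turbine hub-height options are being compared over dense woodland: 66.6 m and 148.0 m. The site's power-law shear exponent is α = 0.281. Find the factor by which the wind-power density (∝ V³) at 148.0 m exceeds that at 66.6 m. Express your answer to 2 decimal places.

Speed ratio: V_B/V_A = (z_B/z_A)^α = (148.0/66.6)^0.281 = (2.2222)^0.281 = 1.25155
Power-density ratio: P_B/P_A = (V_B/V_A)³ = (1.25155)³ = 1.96039

1.96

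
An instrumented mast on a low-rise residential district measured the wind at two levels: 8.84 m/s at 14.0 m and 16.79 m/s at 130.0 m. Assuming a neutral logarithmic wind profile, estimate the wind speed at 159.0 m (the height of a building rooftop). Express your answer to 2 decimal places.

17.51 m/s

Log law: V ∝ ln(z/z₀). From the pair, with r = V₁/V₂ = 0.52650,
ln z₀ = (ln z₁ − r·ln z₂)/(1 − r) = (2.6391 − 0.52650×4.8675)/0.47350 = 0.1611 → z₀ = 1.175 m
V₃ = V₁ · ln(z₃/z₀)/ln(z₁/z₀) = 8.84 × 4.9078/2.4780 = 17.5084 m/s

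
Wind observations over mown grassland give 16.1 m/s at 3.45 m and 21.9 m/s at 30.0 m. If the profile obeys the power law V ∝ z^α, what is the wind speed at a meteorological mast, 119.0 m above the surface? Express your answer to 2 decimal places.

First find α: α = ln(V₂/V₁)/ln(z₂/z₁) = ln(21.9/16.1)/ln(30.0/3.45) = 0.30767/2.16282 = 0.1423
Extrapolate from 30.0 m to 119.0 m: V₃ = 21.9 × (119.0/30.0)^0.1423 = 21.9 × 1.2165 = 26.6423 m/s

26.64 m/s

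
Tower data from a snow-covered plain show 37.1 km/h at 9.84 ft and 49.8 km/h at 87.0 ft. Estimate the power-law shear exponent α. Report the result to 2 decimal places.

α ≈ 0.14

Power law: V₂/V₁ = (z₂/z₁)^α ⇒ α = ln(V₂/V₁) / ln(z₂/z₁)
α = ln(49.8/37.1) / ln(87.0/9.84) = ln(1.3423) / ln(8.8415)
  = 0.29440 / 2.17945 = 0.13508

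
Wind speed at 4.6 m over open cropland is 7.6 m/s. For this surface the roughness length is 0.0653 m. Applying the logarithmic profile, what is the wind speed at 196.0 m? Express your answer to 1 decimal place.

14.3 m/s

Log law: V(z) ∝ ln(z/z₀), so V₂/V₁ = ln(z₂/z₀) / ln(z₁/z₀).
ln(196.0/0.0653) = 8.0069, ln(4.6/0.0653) = 4.2548
V₂ = 7.6 × 8.0069/4.2548 = 7.6 × 1.8818 = 14.3020 m/s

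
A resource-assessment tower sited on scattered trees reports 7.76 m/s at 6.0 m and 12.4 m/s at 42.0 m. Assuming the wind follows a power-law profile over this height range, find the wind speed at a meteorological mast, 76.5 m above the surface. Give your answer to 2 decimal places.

First find α: α = ln(V₂/V₁)/ln(z₂/z₁) = ln(12.4/7.76)/ln(42.0/6.0) = 0.46871/1.94591 = 0.2409
Extrapolate from 42.0 m to 76.5 m: V₃ = 12.4 × (76.5/42.0)^0.2409 = 12.4 × 1.1554 = 14.3267 m/s

14.33 m/s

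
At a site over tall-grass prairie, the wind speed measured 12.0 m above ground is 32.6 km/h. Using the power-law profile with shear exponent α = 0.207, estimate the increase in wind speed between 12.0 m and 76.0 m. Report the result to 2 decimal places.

Power law: V₂ = V₁ · (z₂/z₁)^α = 32.6 × (6.3333)^0.207 = 47.7700 km/h
ΔV = 47.7700 − 32.6 = 15.1700 km/h

15.17 km/h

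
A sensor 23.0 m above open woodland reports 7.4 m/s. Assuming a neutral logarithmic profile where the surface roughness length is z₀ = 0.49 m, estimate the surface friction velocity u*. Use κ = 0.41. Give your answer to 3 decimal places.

Log law: V(z) = (u*/κ) · ln(z/z₀) ⇒ u* = κ · V / ln(z/z₀)
u* = 0.41 × 7.4 / ln(23.0/0.49) = 0.41 × 7.4 / 3.8488
   = 3.0340 / 3.8488 = 0.7883 m/s

u* ≈ 0.788 m/s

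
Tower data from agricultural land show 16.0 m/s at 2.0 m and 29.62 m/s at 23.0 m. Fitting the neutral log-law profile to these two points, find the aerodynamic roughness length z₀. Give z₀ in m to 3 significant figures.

z₀ ≈ 0.113 m

Log law: V(z) ∝ ln(z/z₀). With r = V₁/V₂ = 16.0/29.62 = 0.54018,
r · ln(z₂/z₀) = ln(z₁/z₀) ⇒ ln z₀ = (ln z₁ − r·ln z₂)/(1 − r)
ln z₀ = (0.69315 − 0.54018×3.13549) / 0.45982 = -2.1760
z₀ = exp(-2.1760) = 0.1135 m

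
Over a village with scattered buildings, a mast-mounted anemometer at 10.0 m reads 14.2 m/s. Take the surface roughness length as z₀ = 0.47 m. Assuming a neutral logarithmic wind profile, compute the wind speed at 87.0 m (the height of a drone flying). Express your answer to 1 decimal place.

24.2 m/s

Log law: V(z) ∝ ln(z/z₀), so V₂/V₁ = ln(z₂/z₀) / ln(z₁/z₀).
ln(87.0/0.47) = 5.2209, ln(10.0/0.47) = 3.0576
V₂ = 14.2 × 5.2209/3.0576 = 14.2 × 1.7075 = 24.2468 m/s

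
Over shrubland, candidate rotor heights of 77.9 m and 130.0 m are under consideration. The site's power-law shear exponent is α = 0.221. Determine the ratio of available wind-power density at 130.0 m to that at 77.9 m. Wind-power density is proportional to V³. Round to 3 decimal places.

Speed ratio: V_B/V_A = (z_B/z_A)^α = (130.0/77.9)^0.221 = (1.6688)^0.221 = 1.11983
Power-density ratio: P_B/P_A = (V_B/V_A)³ = (1.11983)³ = 1.40428

1.404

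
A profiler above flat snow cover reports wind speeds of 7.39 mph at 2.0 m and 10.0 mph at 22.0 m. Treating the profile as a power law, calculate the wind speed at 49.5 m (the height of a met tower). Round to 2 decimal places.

11.08 mph

First find α: α = ln(V₂/V₁)/ln(z₂/z₁) = ln(10.0/7.39)/ln(22.0/2.0) = 0.30246/2.39790 = 0.1261
Extrapolate from 22.0 m to 49.5 m: V₃ = 10.0 × (49.5/22.0)^0.1261 = 10.0 × 1.1077 = 11.0770 mph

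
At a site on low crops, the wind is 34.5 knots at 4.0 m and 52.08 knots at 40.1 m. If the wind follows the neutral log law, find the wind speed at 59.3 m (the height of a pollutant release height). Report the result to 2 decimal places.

55.06 knots

Log law: V ∝ ln(z/z₀). From the pair, with r = V₁/V₂ = 0.66244,
ln z₀ = (ln z₁ − r·ln z₂)/(1 − r) = (1.3863 − 0.66244×3.6914)/0.33756 = -3.1373 → z₀ = 0.04340 m
V₃ = V₁ · ln(z₃/z₀)/ln(z₁/z₀) = 34.5 × 7.2199/4.5236 = 55.0638 knots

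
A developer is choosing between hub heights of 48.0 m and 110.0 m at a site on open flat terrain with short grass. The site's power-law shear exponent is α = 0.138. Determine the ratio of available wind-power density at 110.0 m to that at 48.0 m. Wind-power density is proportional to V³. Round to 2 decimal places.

Speed ratio: V_B/V_A = (z_B/z_A)^α = (110.0/48.0)^0.138 = (2.2917)^0.138 = 1.12125
Power-density ratio: P_B/P_A = (V_B/V_A)³ = (1.12125)³ = 1.40962

1.41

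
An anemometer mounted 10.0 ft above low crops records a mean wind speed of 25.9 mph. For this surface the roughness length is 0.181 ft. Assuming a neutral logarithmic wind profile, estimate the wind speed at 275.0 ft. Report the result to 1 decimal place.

47.3 mph

Log law: V(z) ∝ ln(z/z₀), so V₂/V₁ = ln(z₂/z₀) / ln(z₁/z₀).
ln(275.0/0.181) = 7.3260, ln(10.0/0.181) = 4.0118
V₂ = 25.9 × 7.3260/4.0118 = 25.9 × 1.8261 = 47.2960 mph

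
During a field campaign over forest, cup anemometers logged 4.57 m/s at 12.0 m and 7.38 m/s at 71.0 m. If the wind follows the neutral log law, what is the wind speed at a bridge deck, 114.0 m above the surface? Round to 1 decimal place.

Log law: V ∝ ln(z/z₀). From the pair, with r = V₁/V₂ = 0.61924,
ln z₀ = (ln z₁ − r·ln z₂)/(1 − r) = (2.4849 − 0.61924×4.2627)/0.38076 = -0.4063 → z₀ = 0.6661 m
V₃ = V₁ · ln(z₃/z₀)/ln(z₁/z₀) = 4.57 × 5.1425/2.8913 = 8.1285 m/s

8.1 m/s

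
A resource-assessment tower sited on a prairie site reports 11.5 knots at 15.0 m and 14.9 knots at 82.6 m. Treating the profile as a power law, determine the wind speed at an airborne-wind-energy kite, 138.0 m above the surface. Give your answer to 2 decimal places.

16.11 knots

First find α: α = ln(V₂/V₁)/ln(z₂/z₁) = ln(14.9/11.5)/ln(82.6/15.0) = 0.25901/1.70596 = 0.1518
Extrapolate from 82.6 m to 138.0 m: V₃ = 14.9 × (138.0/82.6)^0.1518 = 14.9 × 1.0810 = 16.1075 knots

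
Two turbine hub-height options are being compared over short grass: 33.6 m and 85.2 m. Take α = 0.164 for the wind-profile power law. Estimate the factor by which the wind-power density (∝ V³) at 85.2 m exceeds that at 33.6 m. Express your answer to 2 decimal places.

1.58

Speed ratio: V_B/V_A = (z_B/z_A)^α = (85.2/33.6)^0.164 = (2.5357)^0.164 = 1.16486
Power-density ratio: P_B/P_A = (V_B/V_A)³ = (1.16486)³ = 1.58058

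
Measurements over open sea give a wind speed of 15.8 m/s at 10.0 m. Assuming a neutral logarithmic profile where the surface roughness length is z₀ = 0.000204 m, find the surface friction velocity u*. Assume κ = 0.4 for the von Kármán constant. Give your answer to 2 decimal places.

u* ≈ 0.59 m/s

Log law: V(z) = (u*/κ) · ln(z/z₀) ⇒ u* = κ · V / ln(z/z₀)
u* = 0.4 × 15.8 / ln(10.0/0.000204) = 0.4 × 15.8 / 10.8000
   = 6.3200 / 10.8000 = 0.5852 m/s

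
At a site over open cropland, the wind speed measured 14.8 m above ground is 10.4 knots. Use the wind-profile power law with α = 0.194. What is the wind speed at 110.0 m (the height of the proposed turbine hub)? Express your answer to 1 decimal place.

Power-law profile: V₂ = V₁ · (z₂/z₁)^α
V₂ = 10.4 × (110.0/14.8)^0.194 = 10.4 × (7.4324)^0.194
    = 10.4 × 1.4757 = 15.3473 knots

15.3 knots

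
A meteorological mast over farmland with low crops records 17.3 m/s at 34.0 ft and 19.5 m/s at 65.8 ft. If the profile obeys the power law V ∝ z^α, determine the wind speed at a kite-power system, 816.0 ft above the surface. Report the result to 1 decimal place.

30.8 m/s

First find α: α = ln(V₂/V₁)/ln(z₂/z₁) = ln(19.5/17.3)/ln(65.8/34.0) = 0.11971/0.66026 = 0.1813
Extrapolate from 65.8 ft to 816.0 ft: V₃ = 19.5 × (816.0/65.8)^0.1813 = 19.5 × 1.5785 = 30.7811 m/s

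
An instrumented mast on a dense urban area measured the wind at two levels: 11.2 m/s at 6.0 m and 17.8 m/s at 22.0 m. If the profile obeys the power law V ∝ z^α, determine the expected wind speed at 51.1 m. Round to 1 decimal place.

First find α: α = ln(V₂/V₁)/ln(z₂/z₁) = ln(17.8/11.2)/ln(22.0/6.0) = 0.46328/1.29928 = 0.3566
Extrapolate from 22.0 m to 51.1 m: V₃ = 17.8 × (51.1/22.0)^0.3566 = 17.8 × 1.3505 = 24.0394 m/s

24.0 m/s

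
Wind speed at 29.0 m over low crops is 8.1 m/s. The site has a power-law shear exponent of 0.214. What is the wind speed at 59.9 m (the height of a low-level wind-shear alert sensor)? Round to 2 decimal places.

Power-law profile: V₂ = V₁ · (z₂/z₁)^α
V₂ = 8.1 × (59.9/29.0)^0.214 = 8.1 × (2.0655)^0.214
    = 8.1 × 1.1679 = 9.4602 m/s

9.46 m/s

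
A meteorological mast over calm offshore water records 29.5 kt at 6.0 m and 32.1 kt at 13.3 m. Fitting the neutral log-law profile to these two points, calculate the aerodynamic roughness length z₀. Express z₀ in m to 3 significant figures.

z₀ ≈ 0.000717 m

Log law: V(z) ∝ ln(z/z₀). With r = V₁/V₂ = 29.5/32.1 = 0.91900,
r · ln(z₂/z₀) = ln(z₁/z₀) ⇒ ln z₀ = (ln z₁ − r·ln z₂)/(1 − r)
ln z₀ = (1.79176 − 0.91900×2.58776) / 0.08100 = -7.2398
z₀ = exp(-7.2398) = 0.0007174 m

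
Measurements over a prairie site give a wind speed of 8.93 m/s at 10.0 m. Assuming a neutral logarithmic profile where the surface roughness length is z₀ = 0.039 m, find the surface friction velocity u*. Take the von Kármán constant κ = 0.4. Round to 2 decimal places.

Log law: V(z) = (u*/κ) · ln(z/z₀) ⇒ u* = κ · V / ln(z/z₀)
u* = 0.4 × 8.93 / ln(10.0/0.039) = 0.4 × 8.93 / 5.5468
   = 3.5720 / 5.5468 = 0.6440 m/s

u* ≈ 0.64 m/s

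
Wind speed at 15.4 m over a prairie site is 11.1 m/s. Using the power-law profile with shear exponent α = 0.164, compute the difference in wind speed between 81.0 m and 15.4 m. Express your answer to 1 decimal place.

Power law: V₂ = V₁ · (z₂/z₁)^α = 11.1 × (5.2597)^0.164 = 14.5734 m/s
ΔV = 14.5734 − 11.1 = 3.4734 m/s

3.5 m/s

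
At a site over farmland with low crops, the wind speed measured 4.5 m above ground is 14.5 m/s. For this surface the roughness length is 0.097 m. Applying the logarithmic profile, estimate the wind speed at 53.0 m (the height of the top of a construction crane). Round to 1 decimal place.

Log law: V(z) ∝ ln(z/z₀), so V₂/V₁ = ln(z₂/z₀) / ln(z₁/z₀).
ln(53.0/0.097) = 6.3033, ln(4.5/0.097) = 3.8371
V₂ = 14.5 × 6.3033/3.8371 = 14.5 × 1.6427 = 23.8195 m/s

23.8 m/s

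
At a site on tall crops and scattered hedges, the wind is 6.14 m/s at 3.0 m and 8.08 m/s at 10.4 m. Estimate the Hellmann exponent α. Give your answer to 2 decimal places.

Power law: V₂/V₁ = (z₂/z₁)^α ⇒ α = ln(V₂/V₁) / ln(z₂/z₁)
α = ln(8.08/6.14) / ln(10.4/3.0) = ln(1.3160) / ln(3.4667)
  = 0.27457 / 1.24319 = 0.22086

α ≈ 0.22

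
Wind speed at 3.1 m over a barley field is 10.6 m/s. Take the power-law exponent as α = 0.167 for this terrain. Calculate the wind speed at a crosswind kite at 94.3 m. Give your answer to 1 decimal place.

Power-law profile: V₂ = V₁ · (z₂/z₁)^α
V₂ = 10.6 × (94.3/3.1)^0.167 = 10.6 × (30.4194)^0.167
    = 10.6 × 1.7688 = 18.7496 m/s

18.7 m/s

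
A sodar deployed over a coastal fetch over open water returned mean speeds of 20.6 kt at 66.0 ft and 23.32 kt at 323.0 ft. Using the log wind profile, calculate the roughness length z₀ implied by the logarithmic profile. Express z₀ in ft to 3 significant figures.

Log law: V(z) ∝ ln(z/z₀). With r = V₁/V₂ = 20.6/23.32 = 0.88336,
r · ln(z₂/z₀) = ln(z₁/z₀) ⇒ ln z₀ = (ln z₁ − r·ln z₂)/(1 − r)
ln z₀ = (4.18965 − 0.88336×5.77765) / 0.11664 = -7.8371
z₀ = exp(-7.8371) = 0.0003948 ft

z₀ ≈ 0.000395 ft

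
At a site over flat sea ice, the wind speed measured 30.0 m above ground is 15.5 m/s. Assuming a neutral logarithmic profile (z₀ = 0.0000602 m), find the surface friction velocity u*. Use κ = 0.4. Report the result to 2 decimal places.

Log law: V(z) = (u*/κ) · ln(z/z₀) ⇒ u* = κ · V / ln(z/z₀)
u* = 0.4 × 15.5 / ln(30.0/0.0000602) = 0.4 × 15.5 / 13.1190
   = 6.2000 / 13.1190 = 0.4726 m/s

u* ≈ 0.47 m/s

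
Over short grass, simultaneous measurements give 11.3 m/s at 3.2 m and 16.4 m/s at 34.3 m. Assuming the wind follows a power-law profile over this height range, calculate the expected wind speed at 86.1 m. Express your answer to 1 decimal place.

First find α: α = ln(V₂/V₁)/ln(z₂/z₁) = ln(16.4/11.3)/ln(34.3/3.2) = 0.37248/2.37199 = 0.1570
Extrapolate from 34.3 m to 86.1 m: V₃ = 16.4 × (86.1/34.3)^0.1570 = 16.4 × 1.1555 = 18.9501 m/s

19.0 m/s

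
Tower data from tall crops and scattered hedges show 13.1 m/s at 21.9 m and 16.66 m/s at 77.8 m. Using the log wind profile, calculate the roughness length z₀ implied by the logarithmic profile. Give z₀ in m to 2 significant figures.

Log law: V(z) ∝ ln(z/z₀). With r = V₁/V₂ = 13.1/16.66 = 0.78631,
r · ln(z₂/z₀) = ln(z₁/z₀) ⇒ ln z₀ = (ln z₁ − r·ln z₂)/(1 − r)
ln z₀ = (3.08649 − 0.78631×4.35414) / 0.21369 = -1.5782
z₀ = exp(-1.5782) = 0.2063 m

z₀ ≈ 0.21 m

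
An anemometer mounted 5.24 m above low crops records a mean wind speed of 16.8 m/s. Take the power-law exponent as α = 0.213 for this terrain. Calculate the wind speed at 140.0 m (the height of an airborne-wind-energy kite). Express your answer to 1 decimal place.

Power-law profile: V₂ = V₁ · (z₂/z₁)^α
V₂ = 16.8 × (140.0/5.24)^0.213 = 16.8 × (26.7176)^0.213
    = 16.8 × 2.0133 = 33.8234 m/s

33.8 m/s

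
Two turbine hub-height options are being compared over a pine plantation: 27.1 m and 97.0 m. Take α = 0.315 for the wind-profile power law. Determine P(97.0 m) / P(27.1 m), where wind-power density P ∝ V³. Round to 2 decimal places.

3.34

Speed ratio: V_B/V_A = (z_B/z_A)^α = (97.0/27.1)^0.315 = (3.5793)^0.315 = 1.49433
Power-density ratio: P_B/P_A = (V_B/V_A)³ = (1.49433)³ = 3.33690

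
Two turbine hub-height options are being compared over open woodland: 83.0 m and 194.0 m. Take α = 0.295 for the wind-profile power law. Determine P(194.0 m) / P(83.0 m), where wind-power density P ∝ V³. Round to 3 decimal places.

Speed ratio: V_B/V_A = (z_B/z_A)^α = (194.0/83.0)^0.295 = (2.3373)^0.295 = 1.28462
Power-density ratio: P_B/P_A = (V_B/V_A)³ = (1.28462)³ = 2.11992

2.120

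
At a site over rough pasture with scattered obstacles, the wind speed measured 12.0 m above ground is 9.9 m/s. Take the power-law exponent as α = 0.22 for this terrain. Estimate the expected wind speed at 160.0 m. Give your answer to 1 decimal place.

17.5 m/s

Power-law profile: V₂ = V₁ · (z₂/z₁)^α
V₂ = 9.9 × (160.0/12.0)^0.22 = 9.9 × (13.3333)^0.22
    = 9.9 × 1.7680 = 17.5034 m/s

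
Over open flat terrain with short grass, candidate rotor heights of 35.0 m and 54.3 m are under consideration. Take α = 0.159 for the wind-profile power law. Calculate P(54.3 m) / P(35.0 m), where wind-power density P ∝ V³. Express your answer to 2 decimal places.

Speed ratio: V_B/V_A = (z_B/z_A)^α = (54.3/35.0)^0.159 = (1.5514)^0.159 = 1.07232
Power-density ratio: P_B/P_A = (V_B/V_A)³ = (1.07232)³ = 1.23305

1.23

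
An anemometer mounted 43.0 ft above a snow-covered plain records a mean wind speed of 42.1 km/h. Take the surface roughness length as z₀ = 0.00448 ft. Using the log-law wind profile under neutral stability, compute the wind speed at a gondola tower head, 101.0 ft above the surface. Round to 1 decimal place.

Log law: V(z) ∝ ln(z/z₀), so V₂/V₁ = ln(z₂/z₀) / ln(z₁/z₀).
ln(101.0/0.00448) = 10.0233, ln(43.0/0.00448) = 9.1693
V₂ = 42.1 × 10.0233/9.1693 = 42.1 × 1.0931 = 46.0207 km/h

46.0 km/h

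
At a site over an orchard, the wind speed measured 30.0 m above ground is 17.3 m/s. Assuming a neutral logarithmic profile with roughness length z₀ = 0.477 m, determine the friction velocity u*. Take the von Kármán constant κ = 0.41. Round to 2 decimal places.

u* ≈ 1.71 m/s

Log law: V(z) = (u*/κ) · ln(z/z₀) ⇒ u* = κ · V / ln(z/z₀)
u* = 0.41 × 17.3 / ln(30.0/0.477) = 0.41 × 17.3 / 4.1414
   = 7.0930 / 4.1414 = 1.7127 m/s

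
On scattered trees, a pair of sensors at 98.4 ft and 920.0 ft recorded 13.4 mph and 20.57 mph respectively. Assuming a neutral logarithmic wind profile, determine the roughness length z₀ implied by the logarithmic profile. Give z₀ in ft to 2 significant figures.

z₀ ≈ 1.5 ft

Log law: V(z) ∝ ln(z/z₀). With r = V₁/V₂ = 13.4/20.57 = 0.65143,
r · ln(z₂/z₀) = ln(z₁/z₀) ⇒ ln z₀ = (ln z₁ − r·ln z₂)/(1 − r)
ln z₀ = (4.58904 − 0.65143×6.82437) / 0.34857 = 0.4114
z₀ = exp(0.4114) = 1.509 ft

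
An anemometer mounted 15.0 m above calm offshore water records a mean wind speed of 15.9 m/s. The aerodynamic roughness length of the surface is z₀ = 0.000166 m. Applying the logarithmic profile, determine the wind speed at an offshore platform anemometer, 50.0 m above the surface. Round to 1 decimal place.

17.6 m/s

Log law: V(z) ∝ ln(z/z₀), so V₂/V₁ = ln(z₂/z₀) / ln(z₁/z₀).
ln(50.0/0.000166) = 12.6155, ln(15.0/0.000166) = 11.4116
V₂ = 15.9 × 12.6155/11.4116 = 15.9 × 1.1055 = 17.5775 m/s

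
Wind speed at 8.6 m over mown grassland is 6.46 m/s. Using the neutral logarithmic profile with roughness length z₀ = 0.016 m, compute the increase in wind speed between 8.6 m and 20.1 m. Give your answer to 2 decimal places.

Log law: V₂ = V₁ · ln(z₂/z₀)/ln(z₁/z₀) = 6.46 × 7.1359/6.2869 = 7.3323 m/s
ΔV = 7.3323 − 6.46 = 0.8723 m/s

0.87 m/s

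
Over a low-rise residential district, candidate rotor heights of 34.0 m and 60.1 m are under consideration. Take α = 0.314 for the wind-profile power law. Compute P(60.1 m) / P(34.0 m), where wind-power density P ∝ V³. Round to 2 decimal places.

1.71

Speed ratio: V_B/V_A = (z_B/z_A)^α = (60.1/34.0)^0.314 = (1.7676)^0.314 = 1.19587
Power-density ratio: P_B/P_A = (V_B/V_A)³ = (1.19587)³ = 1.71020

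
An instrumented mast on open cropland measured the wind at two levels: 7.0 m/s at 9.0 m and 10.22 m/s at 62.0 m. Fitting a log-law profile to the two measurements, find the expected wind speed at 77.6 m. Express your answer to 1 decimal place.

Log law: V ∝ ln(z/z₀). From the pair, with r = V₁/V₂ = 0.68493,
ln z₀ = (ln z₁ − r·ln z₂)/(1 − r) = (2.1972 − 0.68493×4.1271)/0.31507 = -1.9982 → z₀ = 0.1356 m
V₃ = V₁ · ln(z₃/z₀)/ln(z₁/z₀) = 7.0 × 6.3498/4.1955 = 10.5945 m/s

10.6 m/s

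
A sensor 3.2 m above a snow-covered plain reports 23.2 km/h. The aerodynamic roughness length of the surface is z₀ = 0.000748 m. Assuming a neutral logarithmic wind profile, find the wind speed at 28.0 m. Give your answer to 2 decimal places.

Log law: V(z) ∝ ln(z/z₀), so V₂/V₁ = ln(z₂/z₀) / ln(z₁/z₀).
ln(28.0/0.000748) = 10.5303, ln(3.2/0.000748) = 8.3613
V₂ = 23.2 × 10.5303/8.3613 = 23.2 × 1.2594 = 29.2185 km/h

29.22 km/h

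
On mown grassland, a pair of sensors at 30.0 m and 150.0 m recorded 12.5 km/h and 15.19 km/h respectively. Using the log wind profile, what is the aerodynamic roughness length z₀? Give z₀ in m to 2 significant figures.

Log law: V(z) ∝ ln(z/z₀). With r = V₁/V₂ = 12.5/15.19 = 0.82291,
r · ln(z₂/z₀) = ln(z₁/z₀) ⇒ ln z₀ = (ln z₁ − r·ln z₂)/(1 − r)
ln z₀ = (3.40120 − 0.82291×5.01064) / 0.17709 = -4.0776
z₀ = exp(-4.0776) = 0.01695 m

z₀ ≈ 0.017 m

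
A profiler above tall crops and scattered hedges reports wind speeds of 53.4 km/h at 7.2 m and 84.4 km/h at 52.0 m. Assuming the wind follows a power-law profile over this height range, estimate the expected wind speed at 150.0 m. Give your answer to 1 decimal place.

107.9 km/h

First find α: α = ln(V₂/V₁)/ln(z₂/z₁) = ln(84.4/53.4)/ln(52.0/7.2) = 0.45776/1.97716 = 0.2315
Extrapolate from 52.0 m to 150.0 m: V₃ = 84.4 × (150.0/52.0)^0.2315 = 84.4 × 1.2780 = 107.8606 km/h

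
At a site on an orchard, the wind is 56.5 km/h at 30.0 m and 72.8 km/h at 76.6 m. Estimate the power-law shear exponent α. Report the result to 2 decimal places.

α ≈ 0.27

Power law: V₂/V₁ = (z₂/z₁)^α ⇒ α = ln(V₂/V₁) / ln(z₂/z₁)
α = ln(72.8/56.5) / ln(76.6/30.0) = ln(1.2885) / ln(2.5533)
  = 0.25348 / 0.93740 = 0.27040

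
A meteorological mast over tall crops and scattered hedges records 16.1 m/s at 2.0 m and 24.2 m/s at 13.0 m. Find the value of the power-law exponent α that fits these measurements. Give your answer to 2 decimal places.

Power law: V₂/V₁ = (z₂/z₁)^α ⇒ α = ln(V₂/V₁) / ln(z₂/z₁)
α = ln(24.2/16.1) / ln(13.0/2.0) = ln(1.5031) / ln(6.5000)
  = 0.40753 / 1.87180 = 0.21772

α ≈ 0.22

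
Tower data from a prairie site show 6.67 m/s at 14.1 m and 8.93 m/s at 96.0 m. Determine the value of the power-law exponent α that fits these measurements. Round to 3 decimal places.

Power law: V₂/V₁ = (z₂/z₁)^α ⇒ α = ln(V₂/V₁) / ln(z₂/z₁)
α = ln(8.93/6.67) / ln(96.0/14.1) = ln(1.3388) / ln(6.8085)
  = 0.29180 / 1.91817 = 0.15212

α ≈ 0.152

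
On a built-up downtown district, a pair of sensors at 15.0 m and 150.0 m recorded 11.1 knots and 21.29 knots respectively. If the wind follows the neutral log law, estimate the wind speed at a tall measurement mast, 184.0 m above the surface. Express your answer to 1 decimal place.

Log law: V ∝ ln(z/z₀). From the pair, with r = V₁/V₂ = 0.52137,
ln z₀ = (ln z₁ − r·ln z₂)/(1 − r) = (2.7081 − 0.52137×5.0106)/0.47863 = 0.1998 → z₀ = 1.221 m
V₃ = V₁ · ln(z₃/z₀)/ln(z₁/z₀) = 11.1 × 5.0151/2.5082 = 22.1941 knots

22.2 knots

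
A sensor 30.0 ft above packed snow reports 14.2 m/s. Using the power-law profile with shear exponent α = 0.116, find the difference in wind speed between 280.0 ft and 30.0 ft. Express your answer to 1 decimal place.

Power law: V₂ = V₁ · (z₂/z₁)^α = 14.2 × (9.3333)^0.116 = 18.3998 m/s
ΔV = 18.3998 − 14.2 = 4.1998 m/s

4.2 m/s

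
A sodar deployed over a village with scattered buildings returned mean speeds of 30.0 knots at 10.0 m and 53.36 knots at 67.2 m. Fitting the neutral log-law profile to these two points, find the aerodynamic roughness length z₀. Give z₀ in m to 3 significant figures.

Log law: V(z) ∝ ln(z/z₀). With r = V₁/V₂ = 30.0/53.36 = 0.56222,
r · ln(z₂/z₀) = ln(z₁/z₀) ⇒ ln z₀ = (ln z₁ − r·ln z₂)/(1 − r)
ln z₀ = (2.30259 − 0.56222×4.20767) / 0.43778 = -0.1440
z₀ = exp(-0.1440) = 0.8659 m

z₀ ≈ 0.866 m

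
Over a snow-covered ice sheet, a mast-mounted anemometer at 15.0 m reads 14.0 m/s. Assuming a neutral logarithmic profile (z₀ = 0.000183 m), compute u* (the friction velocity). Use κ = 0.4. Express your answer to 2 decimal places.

u* ≈ 0.49 m/s

Log law: V(z) = (u*/κ) · ln(z/z₀) ⇒ u* = κ · V / ln(z/z₀)
u* = 0.4 × 14.0 / ln(15.0/0.000183) = 0.4 × 14.0 / 11.3141
   = 5.6000 / 11.3141 = 0.4950 m/s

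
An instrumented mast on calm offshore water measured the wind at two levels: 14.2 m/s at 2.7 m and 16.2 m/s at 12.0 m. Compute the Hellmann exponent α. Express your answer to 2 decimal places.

Power law: V₂/V₁ = (z₂/z₁)^α ⇒ α = ln(V₂/V₁) / ln(z₂/z₁)
α = ln(16.2/14.2) / ln(12.0/2.7) = ln(1.1408) / ln(4.4444)
  = 0.13177 / 1.49165 = 0.08834

α ≈ 0.09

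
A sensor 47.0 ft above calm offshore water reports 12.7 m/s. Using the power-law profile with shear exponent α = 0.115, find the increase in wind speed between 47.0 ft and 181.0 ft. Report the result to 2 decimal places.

Power law: V₂ = V₁ · (z₂/z₁)^α = 12.7 × (3.8511)^0.115 = 14.8301 m/s
ΔV = 14.8301 − 12.7 = 2.1301 m/s

2.13 m/s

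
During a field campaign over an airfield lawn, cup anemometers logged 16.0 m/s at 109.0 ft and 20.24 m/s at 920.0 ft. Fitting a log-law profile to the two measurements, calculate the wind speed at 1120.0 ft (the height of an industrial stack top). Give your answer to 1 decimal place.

Log law: V ∝ ln(z/z₀). From the pair, with r = V₁/V₂ = 0.79051,
ln z₀ = (ln z₁ − r·ln z₂)/(1 − r) = (4.6913 − 0.79051×6.8244)/0.20949 = -3.3578 → z₀ = 0.03481 ft
V₃ = V₁ · ln(z₃/z₀)/ln(z₁/z₀) = 16.0 × 10.3789/8.0492 = 20.6310 m/s

20.6 m/s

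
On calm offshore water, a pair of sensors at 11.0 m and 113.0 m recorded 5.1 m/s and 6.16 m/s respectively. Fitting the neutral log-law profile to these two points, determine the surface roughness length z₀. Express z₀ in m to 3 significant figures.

z₀ ≈ 0.000149 m

Log law: V(z) ∝ ln(z/z₀). With r = V₁/V₂ = 5.1/6.16 = 0.82792,
r · ln(z₂/z₀) = ln(z₁/z₀) ⇒ ln z₀ = (ln z₁ − r·ln z₂)/(1 − r)
ln z₀ = (2.39790 − 0.82792×4.72739) / 0.17208 = -8.8100
z₀ = exp(-8.8100) = 0.0001492 m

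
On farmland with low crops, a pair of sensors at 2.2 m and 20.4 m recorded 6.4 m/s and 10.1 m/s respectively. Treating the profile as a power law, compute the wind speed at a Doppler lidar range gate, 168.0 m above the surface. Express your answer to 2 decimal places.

First find α: α = ln(V₂/V₁)/ln(z₂/z₁) = ln(10.1/6.4)/ln(20.4/2.2) = 0.45624/2.22708 = 0.2049
Extrapolate from 20.4 m to 168.0 m: V₃ = 10.1 × (168.0/20.4)^0.2049 = 10.1 × 1.5402 = 15.5563 m/s

15.56 m/s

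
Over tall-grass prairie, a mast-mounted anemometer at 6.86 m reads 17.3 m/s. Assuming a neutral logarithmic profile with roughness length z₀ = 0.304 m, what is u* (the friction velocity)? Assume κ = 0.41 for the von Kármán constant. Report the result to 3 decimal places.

Log law: V(z) = (u*/κ) · ln(z/z₀) ⇒ u* = κ · V / ln(z/z₀)
u* = 0.41 × 17.3 / ln(6.86/0.304) = 0.41 × 17.3 / 3.1164
   = 7.0930 / 3.1164 = 2.2760 m/s

u* ≈ 2.276 m/s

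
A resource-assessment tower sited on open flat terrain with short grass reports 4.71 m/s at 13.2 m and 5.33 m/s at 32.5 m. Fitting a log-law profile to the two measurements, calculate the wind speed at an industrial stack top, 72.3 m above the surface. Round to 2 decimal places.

Log law: V ∝ ln(z/z₀). From the pair, with r = V₁/V₂ = 0.88368,
ln z₀ = (ln z₁ − r·ln z₂)/(1 − r) = (2.5802 − 0.88368×3.4812)/0.11632 = -4.2647 → z₀ = 0.01406 m
V₃ = V₁ · ln(z₃/z₀)/ln(z₁/z₀) = 4.71 × 8.5455/6.8449 = 5.8802 m/s

5.88 m/s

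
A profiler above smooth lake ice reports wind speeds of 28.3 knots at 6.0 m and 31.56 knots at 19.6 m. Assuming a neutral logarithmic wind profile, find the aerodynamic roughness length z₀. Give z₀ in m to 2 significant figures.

Log law: V(z) ∝ ln(z/z₀). With r = V₁/V₂ = 28.3/31.56 = 0.89670,
r · ln(z₂/z₀) = ln(z₁/z₀) ⇒ ln z₀ = (ln z₁ − r·ln z₂)/(1 − r)
ln z₀ = (1.79176 − 0.89670×2.97553) / 0.10330 = -8.4845
z₀ = exp(-8.4845) = 0.0002066 m

z₀ ≈ 0.00021 m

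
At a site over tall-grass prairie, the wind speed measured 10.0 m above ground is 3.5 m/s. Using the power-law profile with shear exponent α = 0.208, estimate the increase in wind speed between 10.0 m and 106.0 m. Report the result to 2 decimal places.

2.22 m/s

Power law: V₂ = V₁ · (z₂/z₁)^α = 3.5 × (10.6000)^0.208 = 5.7192 m/s
ΔV = 5.7192 − 3.5 = 2.2192 m/s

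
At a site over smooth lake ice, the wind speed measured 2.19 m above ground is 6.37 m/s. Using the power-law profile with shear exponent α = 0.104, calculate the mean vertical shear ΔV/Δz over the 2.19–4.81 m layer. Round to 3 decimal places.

Power law: V₂ = V₁ · (z₂/z₁)^α = 6.37 × (2.1963)^0.104 = 6.9132 m/s
ΔV/Δz = (6.9132 − 6.37)/(4.81 − 2.19) = 0.5432/2.6200 = 0.20731 m/s/m

0.207 m/s/m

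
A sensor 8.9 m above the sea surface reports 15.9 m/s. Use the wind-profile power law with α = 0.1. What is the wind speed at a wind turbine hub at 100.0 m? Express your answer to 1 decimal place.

Power-law profile: V₂ = V₁ · (z₂/z₁)^α
V₂ = 15.9 × (100.0/8.9)^0.1 = 15.9 × (11.2360)^0.1
    = 15.9 × 1.2737 = 20.2515 m/s

20.3 m/s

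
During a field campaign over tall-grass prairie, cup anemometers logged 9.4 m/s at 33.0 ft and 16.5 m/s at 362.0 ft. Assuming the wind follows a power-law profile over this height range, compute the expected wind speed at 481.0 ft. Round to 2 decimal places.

First find α: α = ln(V₂/V₁)/ln(z₂/z₁) = ln(16.5/9.4)/ln(362.0/33.0) = 0.56265/2.39514 = 0.2349
Extrapolate from 362.0 ft to 481.0 ft: V₃ = 16.5 × (481.0/362.0)^0.2349 = 16.5 × 1.0690 = 17.6393 m/s

17.64 m/s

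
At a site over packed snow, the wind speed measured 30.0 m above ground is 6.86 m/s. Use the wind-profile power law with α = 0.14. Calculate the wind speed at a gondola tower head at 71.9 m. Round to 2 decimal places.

Power-law profile: V₂ = V₁ · (z₂/z₁)^α
V₂ = 6.86 × (71.9/30.0)^0.14 = 6.86 × (2.3967)^0.14
    = 6.86 × 1.1302 = 7.7530 m/s

7.75 m/s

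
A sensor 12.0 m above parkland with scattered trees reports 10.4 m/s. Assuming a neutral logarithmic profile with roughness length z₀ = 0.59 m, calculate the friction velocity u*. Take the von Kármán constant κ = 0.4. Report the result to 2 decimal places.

Log law: V(z) = (u*/κ) · ln(z/z₀) ⇒ u* = κ · V / ln(z/z₀)
u* = 0.4 × 10.4 / ln(12.0/0.59) = 0.4 × 10.4 / 3.0125
   = 4.1600 / 3.0125 = 1.3809 m/s

u* ≈ 1.38 m/s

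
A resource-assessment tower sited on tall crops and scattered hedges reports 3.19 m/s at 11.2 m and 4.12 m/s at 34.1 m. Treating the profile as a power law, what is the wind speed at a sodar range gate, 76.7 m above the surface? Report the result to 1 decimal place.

First find α: α = ln(V₂/V₁)/ln(z₂/z₁) = ln(4.12/3.19)/ln(34.1/11.2) = 0.25583/1.11338 = 0.2298
Extrapolate from 34.1 m to 76.7 m: V₃ = 4.12 × (76.7/34.1)^0.2298 = 4.12 × 1.2047 = 4.9635 m/s

5.0 m/s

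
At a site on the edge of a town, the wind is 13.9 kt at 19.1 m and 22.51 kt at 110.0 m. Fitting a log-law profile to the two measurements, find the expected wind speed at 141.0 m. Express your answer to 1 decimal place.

Log law: V ∝ ln(z/z₀). From the pair, with r = V₁/V₂ = 0.61750,
ln z₀ = (ln z₁ − r·ln z₂)/(1 − r) = (2.9497 − 0.61750×4.7005)/0.38250 = 0.1232 → z₀ = 1.131 m
V₃ = V₁ · ln(z₃/z₀)/ln(z₁/z₀) = 13.9 × 4.8256/2.8265 = 23.7310 kt

23.7 kt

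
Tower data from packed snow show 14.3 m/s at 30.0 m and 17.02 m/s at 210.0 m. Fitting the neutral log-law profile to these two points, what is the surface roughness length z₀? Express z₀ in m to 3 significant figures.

z₀ ≈ 0.00108 m

Log law: V(z) ∝ ln(z/z₀). With r = V₁/V₂ = 14.3/17.02 = 0.84019,
r · ln(z₂/z₀) = ln(z₁/z₀) ⇒ ln z₀ = (ln z₁ − r·ln z₂)/(1 − r)
ln z₀ = (3.40120 − 0.84019×5.34711) / 0.15981 = -6.8291
z₀ = exp(-6.8291) = 0.001082 m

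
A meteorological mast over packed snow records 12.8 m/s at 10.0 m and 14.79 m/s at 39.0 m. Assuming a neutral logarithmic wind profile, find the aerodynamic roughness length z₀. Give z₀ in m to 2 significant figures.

z₀ ≈ 0.0016 m

Log law: V(z) ∝ ln(z/z₀). With r = V₁/V₂ = 12.8/14.79 = 0.86545,
r · ln(z₂/z₀) = ln(z₁/z₀) ⇒ ln z₀ = (ln z₁ − r·ln z₂)/(1 − r)
ln z₀ = (2.30259 − 0.86545×3.66356) / 0.13455 = -6.4514
z₀ = exp(-6.4514) = 0.001578 m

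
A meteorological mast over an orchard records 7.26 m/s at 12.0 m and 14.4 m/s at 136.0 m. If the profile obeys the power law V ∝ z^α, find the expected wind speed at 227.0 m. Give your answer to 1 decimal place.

First find α: α = ln(V₂/V₁)/ln(z₂/z₁) = ln(14.4/7.26)/ln(136.0/12.0) = 0.68485/2.42775 = 0.2821
Extrapolate from 136.0 m to 227.0 m: V₃ = 14.4 × (227.0/136.0)^0.2821 = 14.4 × 1.1555 = 16.6389 m/s

16.6 m/s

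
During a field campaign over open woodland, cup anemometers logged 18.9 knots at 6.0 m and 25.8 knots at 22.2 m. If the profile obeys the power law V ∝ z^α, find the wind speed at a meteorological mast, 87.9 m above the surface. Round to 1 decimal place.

First find α: α = ln(V₂/V₁)/ln(z₂/z₁) = ln(25.8/18.9)/ln(22.2/6.0) = 0.31121/1.30833 = 0.2379
Extrapolate from 22.2 m to 87.9 m: V₃ = 25.8 × (87.9/22.2)^0.2379 = 25.8 × 1.3873 = 35.7914 knots

35.8 knots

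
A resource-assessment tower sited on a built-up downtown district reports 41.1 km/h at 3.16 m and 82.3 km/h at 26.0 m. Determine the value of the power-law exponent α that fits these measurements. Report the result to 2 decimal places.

Power law: V₂/V₁ = (z₂/z₁)^α ⇒ α = ln(V₂/V₁) / ln(z₂/z₁)
α = ln(82.3/41.1) / ln(26.0/3.16) = ln(2.0024) / ln(8.2278)
  = 0.69436 / 2.10752 = 0.32947

α ≈ 0.33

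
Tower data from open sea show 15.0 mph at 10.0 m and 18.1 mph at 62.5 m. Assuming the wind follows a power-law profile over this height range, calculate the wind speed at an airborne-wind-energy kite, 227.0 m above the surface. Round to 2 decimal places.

20.66 mph

First find α: α = ln(V₂/V₁)/ln(z₂/z₁) = ln(18.1/15.0)/ln(62.5/10.0) = 0.18786/1.83258 = 0.1025
Extrapolate from 62.5 m to 227.0 m: V₃ = 18.1 × (227.0/62.5)^0.1025 = 18.1 × 1.1414 = 20.6586 mph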